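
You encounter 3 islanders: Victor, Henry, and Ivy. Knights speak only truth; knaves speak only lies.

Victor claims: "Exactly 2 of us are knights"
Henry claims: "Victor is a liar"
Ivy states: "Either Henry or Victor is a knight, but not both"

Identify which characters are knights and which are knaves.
Victor is a knight.
Henry is a knave.
Ivy is a knight.

Verification:
- Victor (knight) says "Exactly 2 of us are knights" - this is TRUE because there are 2 knights.
- Henry (knave) says "Victor is a liar" - this is FALSE (a lie) because Victor is a knight.
- Ivy (knight) says "Either Henry or Victor is a knight, but not both" - this is TRUE because Henry is a knave and Victor is a knight.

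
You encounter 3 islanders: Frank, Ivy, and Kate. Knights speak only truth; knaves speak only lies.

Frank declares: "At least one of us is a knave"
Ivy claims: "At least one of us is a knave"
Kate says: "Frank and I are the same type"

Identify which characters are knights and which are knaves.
Frank is a knight.
Ivy is a knight.
Kate is a knave.

Verification:
- Frank (knight) says "At least one of us is a knave" - this is TRUE because Kate is a knave.
- Ivy (knight) says "At least one of us is a knave" - this is TRUE because Kate is a knave.
- Kate (knave) says "Frank and I are the same type" - this is FALSE (a lie) because Kate is a knave and Frank is a knight.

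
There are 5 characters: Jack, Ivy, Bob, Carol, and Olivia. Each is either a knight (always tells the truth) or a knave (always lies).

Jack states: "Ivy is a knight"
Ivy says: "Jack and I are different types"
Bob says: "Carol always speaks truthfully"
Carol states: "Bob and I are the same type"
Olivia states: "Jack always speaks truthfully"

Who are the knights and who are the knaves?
Jack is a knave.
Ivy is a knave.
Bob is a knight.
Carol is a knight.
Olivia is a knave.

Verification:
- Jack (knave) says "Ivy is a knight" - this is FALSE (a lie) because Ivy is a knave.
- Ivy (knave) says "Jack and I are different types" - this is FALSE (a lie) because Ivy is a knave and Jack is a knave.
- Bob (knight) says "Carol always speaks truthfully" - this is TRUE because Carol is a knight.
- Carol (knight) says "Bob and I are the same type" - this is TRUE because Carol is a knight and Bob is a knight.
- Olivia (knave) says "Jack always speaks truthfully" - this is FALSE (a lie) because Jack is a knave.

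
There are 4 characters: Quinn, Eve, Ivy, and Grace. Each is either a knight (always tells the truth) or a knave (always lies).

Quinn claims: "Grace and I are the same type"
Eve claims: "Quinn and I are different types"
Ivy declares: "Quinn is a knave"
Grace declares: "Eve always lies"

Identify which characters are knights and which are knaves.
Quinn is a knave.
Eve is a knave.
Ivy is a knight.
Grace is a knight.

Verification:
- Quinn (knave) says "Grace and I are the same type" - this is FALSE (a lie) because Quinn is a knave and Grace is a knight.
- Eve (knave) says "Quinn and I are different types" - this is FALSE (a lie) because Eve is a knave and Quinn is a knave.
- Ivy (knight) says "Quinn is a knave" - this is TRUE because Quinn is a knave.
- Grace (knight) says "Eve always lies" - this is TRUE because Eve is a knave.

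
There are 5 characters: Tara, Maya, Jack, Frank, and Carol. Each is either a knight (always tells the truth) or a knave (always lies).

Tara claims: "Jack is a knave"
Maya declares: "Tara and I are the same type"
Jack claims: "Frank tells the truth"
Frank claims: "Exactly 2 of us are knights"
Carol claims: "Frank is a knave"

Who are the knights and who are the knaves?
Tara is a knight.
Maya is a knight.
Jack is a knave.
Frank is a knave.
Carol is a knight.

Verification:
- Tara (knight) says "Jack is a knave" - this is TRUE because Jack is a knave.
- Maya (knight) says "Tara and I are the same type" - this is TRUE because Maya is a knight and Tara is a knight.
- Jack (knave) says "Frank tells the truth" - this is FALSE (a lie) because Frank is a knave.
- Frank (knave) says "Exactly 2 of us are knights" - this is FALSE (a lie) because there are 3 knights.
- Carol (knight) says "Frank is a knave" - this is TRUE because Frank is a knave.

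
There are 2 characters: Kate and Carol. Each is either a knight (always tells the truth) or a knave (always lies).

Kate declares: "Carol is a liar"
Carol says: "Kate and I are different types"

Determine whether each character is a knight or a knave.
Kate is a knave.
Carol is a knight.

Verification:
- Kate (knave) says "Carol is a liar" - this is FALSE (a lie) because Carol is a knight.
- Carol (knight) says "Kate and I are different types" - this is TRUE because Carol is a knight and Kate is a knave.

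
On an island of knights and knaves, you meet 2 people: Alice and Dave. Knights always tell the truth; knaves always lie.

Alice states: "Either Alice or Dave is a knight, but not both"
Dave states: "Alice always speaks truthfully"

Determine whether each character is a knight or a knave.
Alice is a knave.
Dave is a knave.

Verification:
- Alice (knave) says "Either Alice or Dave is a knight, but not both" - this is FALSE (a lie) because Alice is a knave and Dave is a knave.
- Dave (knave) says "Alice always speaks truthfully" - this is FALSE (a lie) because Alice is a knave.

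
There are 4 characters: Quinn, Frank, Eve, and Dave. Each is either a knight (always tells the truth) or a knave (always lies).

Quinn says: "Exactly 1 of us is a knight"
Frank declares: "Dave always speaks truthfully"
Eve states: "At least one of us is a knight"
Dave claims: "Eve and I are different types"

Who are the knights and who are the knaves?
Quinn is a knave.
Frank is a knave.
Eve is a knave.
Dave is a knave.

Verification:
- Quinn (knave) says "Exactly 1 of us is a knight" - this is FALSE (a lie) because there are 0 knights.
- Frank (knave) says "Dave always speaks truthfully" - this is FALSE (a lie) because Dave is a knave.
- Eve (knave) says "At least one of us is a knight" - this is FALSE (a lie) because no one is a knight.
- Dave (knave) says "Eve and I are different types" - this is FALSE (a lie) because Dave is a knave and Eve is a knave.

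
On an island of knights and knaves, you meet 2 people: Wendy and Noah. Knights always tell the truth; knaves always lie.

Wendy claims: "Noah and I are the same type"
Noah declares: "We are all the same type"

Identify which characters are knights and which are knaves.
Wendy is a knight.
Noah is a knight.

Verification:
- Wendy (knight) says "Noah and I are the same type" - this is TRUE because Wendy is a knight and Noah is a knight.
- Noah (knight) says "We are all the same type" - this is TRUE because Wendy and Noah are knights.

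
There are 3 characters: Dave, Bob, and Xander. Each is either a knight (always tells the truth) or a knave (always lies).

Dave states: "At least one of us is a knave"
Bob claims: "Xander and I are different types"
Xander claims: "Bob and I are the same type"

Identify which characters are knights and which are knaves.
Dave is a knight.
Bob is a knight.
Xander is a knave.

Verification:
- Dave (knight) says "At least one of us is a knave" - this is TRUE because Xander is a knave.
- Bob (knight) says "Xander and I are different types" - this is TRUE because Bob is a knight and Xander is a knave.
- Xander (knave) says "Bob and I are the same type" - this is FALSE (a lie) because Xander is a knave and Bob is a knight.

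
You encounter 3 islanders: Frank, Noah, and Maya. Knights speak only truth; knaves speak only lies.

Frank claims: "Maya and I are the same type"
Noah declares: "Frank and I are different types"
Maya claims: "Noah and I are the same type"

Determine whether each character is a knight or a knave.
Frank is a knave.
Noah is a knight.
Maya is a knight.

Verification:
- Frank (knave) says "Maya and I are the same type" - this is FALSE (a lie) because Frank is a knave and Maya is a knight.
- Noah (knight) says "Frank and I are different types" - this is TRUE because Noah is a knight and Frank is a knave.
- Maya (knight) says "Noah and I are the same type" - this is TRUE because Maya is a knight and Noah is a knight.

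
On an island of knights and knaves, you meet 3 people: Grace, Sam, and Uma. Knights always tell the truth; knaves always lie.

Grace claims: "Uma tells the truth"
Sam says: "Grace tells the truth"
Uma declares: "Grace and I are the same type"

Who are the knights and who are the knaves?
Grace is a knight.
Sam is a knight.
Uma is a knight.

Verification:
- Grace (knight) says "Uma tells the truth" - this is TRUE because Uma is a knight.
- Sam (knight) says "Grace tells the truth" - this is TRUE because Grace is a knight.
- Uma (knight) says "Grace and I are the same type" - this is TRUE because Uma is a knight and Grace is a knight.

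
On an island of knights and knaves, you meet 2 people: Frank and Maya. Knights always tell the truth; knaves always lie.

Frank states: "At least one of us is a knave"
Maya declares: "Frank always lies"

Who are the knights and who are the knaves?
Frank is a knight.
Maya is a knave.

Verification:
- Frank (knight) says "At least one of us is a knave" - this is TRUE because Maya is a knave.
- Maya (knave) says "Frank always lies" - this is FALSE (a lie) because Frank is a knight.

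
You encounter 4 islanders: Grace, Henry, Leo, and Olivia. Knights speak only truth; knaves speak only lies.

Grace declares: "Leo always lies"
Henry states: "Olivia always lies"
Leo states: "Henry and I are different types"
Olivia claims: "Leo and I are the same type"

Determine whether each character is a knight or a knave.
Grace is a knave.
Henry is a knave.
Leo is a knight.
Olivia is a knight.

Verification:
- Grace (knave) says "Leo always lies" - this is FALSE (a lie) because Leo is a knight.
- Henry (knave) says "Olivia always lies" - this is FALSE (a lie) because Olivia is a knight.
- Leo (knight) says "Henry and I are different types" - this is TRUE because Leo is a knight and Henry is a knave.
- Olivia (knight) says "Leo and I are the same type" - this is TRUE because Olivia is a knight and Leo is a knight.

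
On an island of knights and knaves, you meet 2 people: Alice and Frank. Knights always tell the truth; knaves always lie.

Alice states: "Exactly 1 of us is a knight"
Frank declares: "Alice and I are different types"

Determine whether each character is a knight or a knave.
Alice is a knave.
Frank is a knave.

Verification:
- Alice (knave) says "Exactly 1 of us is a knight" - this is FALSE (a lie) because there are 0 knights.
- Frank (knave) says "Alice and I are different types" - this is FALSE (a lie) because Frank is a knave and Alice is a knave.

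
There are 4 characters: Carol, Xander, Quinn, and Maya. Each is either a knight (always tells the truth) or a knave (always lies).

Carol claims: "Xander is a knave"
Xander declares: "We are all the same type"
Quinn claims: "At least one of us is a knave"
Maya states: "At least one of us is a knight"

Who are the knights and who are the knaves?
Carol is a knight.
Xander is a knave.
Quinn is a knight.
Maya is a knight.

Verification:
- Carol (knight) says "Xander is a knave" - this is TRUE because Xander is a knave.
- Xander (knave) says "We are all the same type" - this is FALSE (a lie) because Carol, Quinn, and Maya are knights and Xander is a knave.
- Quinn (knight) says "At least one of us is a knave" - this is TRUE because Xander is a knave.
- Maya (knight) says "At least one of us is a knight" - this is TRUE because Carol, Quinn, and Maya are knights.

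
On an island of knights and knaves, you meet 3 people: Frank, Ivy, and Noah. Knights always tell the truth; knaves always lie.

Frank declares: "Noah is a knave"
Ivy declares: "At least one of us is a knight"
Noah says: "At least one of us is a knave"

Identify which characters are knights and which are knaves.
Frank is a knave.
Ivy is a knight.
Noah is a knight.

Verification:
- Frank (knave) says "Noah is a knave" - this is FALSE (a lie) because Noah is a knight.
- Ivy (knight) says "At least one of us is a knight" - this is TRUE because Ivy and Noah are knights.
- Noah (knight) says "At least one of us is a knave" - this is TRUE because Frank is a knave.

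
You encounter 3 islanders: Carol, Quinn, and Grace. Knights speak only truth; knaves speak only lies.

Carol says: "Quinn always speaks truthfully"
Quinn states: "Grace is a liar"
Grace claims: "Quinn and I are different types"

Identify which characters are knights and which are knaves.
Carol is a knave.
Quinn is a knave.
Grace is a knight.

Verification:
- Carol (knave) says "Quinn always speaks truthfully" - this is FALSE (a lie) because Quinn is a knave.
- Quinn (knave) says "Grace is a liar" - this is FALSE (a lie) because Grace is a knight.
- Grace (knight) says "Quinn and I are different types" - this is TRUE because Grace is a knight and Quinn is a knave.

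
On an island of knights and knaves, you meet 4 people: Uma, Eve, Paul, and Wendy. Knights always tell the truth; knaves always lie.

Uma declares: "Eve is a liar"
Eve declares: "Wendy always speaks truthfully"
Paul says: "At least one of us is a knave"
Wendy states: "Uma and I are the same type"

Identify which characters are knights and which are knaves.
Uma is a knight.
Eve is a knave.
Paul is a knight.
Wendy is a knave.

Verification:
- Uma (knight) says "Eve is a liar" - this is TRUE because Eve is a knave.
- Eve (knave) says "Wendy always speaks truthfully" - this is FALSE (a lie) because Wendy is a knave.
- Paul (knight) says "At least one of us is a knave" - this is TRUE because Eve and Wendy are knaves.
- Wendy (knave) says "Uma and I are the same type" - this is FALSE (a lie) because Wendy is a knave and Uma is a knight.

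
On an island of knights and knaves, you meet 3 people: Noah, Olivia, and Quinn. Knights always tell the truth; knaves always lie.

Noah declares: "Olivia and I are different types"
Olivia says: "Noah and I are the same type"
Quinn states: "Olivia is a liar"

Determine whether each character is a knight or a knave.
Noah is a knight.
Olivia is a knave.
Quinn is a knight.

Verification:
- Noah (knight) says "Olivia and I are different types" - this is TRUE because Noah is a knight and Olivia is a knave.
- Olivia (knave) says "Noah and I are the same type" - this is FALSE (a lie) because Olivia is a knave and Noah is a knight.
- Quinn (knight) says "Olivia is a liar" - this is TRUE because Olivia is a knave.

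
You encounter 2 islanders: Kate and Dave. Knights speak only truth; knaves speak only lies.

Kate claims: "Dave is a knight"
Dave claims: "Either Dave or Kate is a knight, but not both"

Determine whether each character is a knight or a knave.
Kate is a knave.
Dave is a knave.

Verification:
- Kate (knave) says "Dave is a knight" - this is FALSE (a lie) because Dave is a knave.
- Dave (knave) says "Either Dave or Kate is a knight, but not both" - this is FALSE (a lie) because Dave is a knave and Kate is a knave.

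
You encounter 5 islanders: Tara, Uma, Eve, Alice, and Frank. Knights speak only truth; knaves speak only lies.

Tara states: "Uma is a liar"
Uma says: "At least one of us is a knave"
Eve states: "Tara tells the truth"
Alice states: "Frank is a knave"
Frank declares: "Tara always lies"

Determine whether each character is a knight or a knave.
Tara is a knave.
Uma is a knight.
Eve is a knave.
Alice is a knave.
Frank is a knight.

Verification:
- Tara (knave) says "Uma is a liar" - this is FALSE (a lie) because Uma is a knight.
- Uma (knight) says "At least one of us is a knave" - this is TRUE because Tara, Eve, and Alice are knaves.
- Eve (knave) says "Tara tells the truth" - this is FALSE (a lie) because Tara is a knave.
- Alice (knave) says "Frank is a knave" - this is FALSE (a lie) because Frank is a knight.
- Frank (knight) says "Tara always lies" - this is TRUE because Tara is a knave.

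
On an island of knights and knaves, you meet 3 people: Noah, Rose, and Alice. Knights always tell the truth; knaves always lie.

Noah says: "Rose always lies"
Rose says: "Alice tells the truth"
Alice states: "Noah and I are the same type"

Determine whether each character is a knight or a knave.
Noah is a knight.
Rose is a knave.
Alice is a knave.

Verification:
- Noah (knight) says "Rose always lies" - this is TRUE because Rose is a knave.
- Rose (knave) says "Alice tells the truth" - this is FALSE (a lie) because Alice is a knave.
- Alice (knave) says "Noah and I are the same type" - this is FALSE (a lie) because Alice is a knave and Noah is a knight.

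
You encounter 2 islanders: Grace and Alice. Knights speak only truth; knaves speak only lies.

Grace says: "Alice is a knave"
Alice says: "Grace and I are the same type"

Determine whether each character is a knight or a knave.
Grace is a knight.
Alice is a knave.

Verification:
- Grace (knight) says "Alice is a knave" - this is TRUE because Alice is a knave.
- Alice (knave) says "Grace and I are the same type" - this is FALSE (a lie) because Alice is a knave and Grace is a knight.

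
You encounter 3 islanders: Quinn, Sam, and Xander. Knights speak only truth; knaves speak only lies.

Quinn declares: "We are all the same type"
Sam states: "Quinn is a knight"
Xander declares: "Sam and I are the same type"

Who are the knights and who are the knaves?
Quinn is a knight.
Sam is a knight.
Xander is a knight.

Verification:
- Quinn (knight) says "We are all the same type" - this is TRUE because Quinn, Sam, and Xander are knights.
- Sam (knight) says "Quinn is a knight" - this is TRUE because Quinn is a knight.
- Xander (knight) says "Sam and I are the same type" - this is TRUE because Xander is a knight and Sam is a knight.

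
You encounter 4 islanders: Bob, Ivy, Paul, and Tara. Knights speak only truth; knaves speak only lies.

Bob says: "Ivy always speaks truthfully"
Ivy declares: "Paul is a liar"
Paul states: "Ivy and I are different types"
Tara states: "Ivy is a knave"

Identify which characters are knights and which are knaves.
Bob is a knave.
Ivy is a knave.
Paul is a knight.
Tara is a knight.

Verification:
- Bob (knave) says "Ivy always speaks truthfully" - this is FALSE (a lie) because Ivy is a knave.
- Ivy (knave) says "Paul is a liar" - this is FALSE (a lie) because Paul is a knight.
- Paul (knight) says "Ivy and I are different types" - this is TRUE because Paul is a knight and Ivy is a knave.
- Tara (knight) says "Ivy is a knave" - this is TRUE because Ivy is a knave.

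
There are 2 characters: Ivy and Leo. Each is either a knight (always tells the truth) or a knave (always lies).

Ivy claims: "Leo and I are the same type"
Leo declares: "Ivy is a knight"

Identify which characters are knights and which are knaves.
Ivy is a knight.
Leo is a knight.

Verification:
- Ivy (knight) says "Leo and I are the same type" - this is TRUE because Ivy is a knight and Leo is a knight.
- Leo (knight) says "Ivy is a knight" - this is TRUE because Ivy is a knight.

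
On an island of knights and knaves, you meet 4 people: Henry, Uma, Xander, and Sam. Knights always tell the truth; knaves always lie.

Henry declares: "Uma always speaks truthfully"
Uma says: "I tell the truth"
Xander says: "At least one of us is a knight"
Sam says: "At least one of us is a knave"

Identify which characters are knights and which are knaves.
Henry is a knave.
Uma is a knave.
Xander is a knight.
Sam is a knight.

Verification:
- Henry (knave) says "Uma always speaks truthfully" - this is FALSE (a lie) because Uma is a knave.
- Uma (knave) says "I tell the truth" - this is FALSE (a lie) because Uma is a knave.
- Xander (knight) says "At least one of us is a knight" - this is TRUE because Xander and Sam are knights.
- Sam (knight) says "At least one of us is a knave" - this is TRUE because Henry and Uma are knaves.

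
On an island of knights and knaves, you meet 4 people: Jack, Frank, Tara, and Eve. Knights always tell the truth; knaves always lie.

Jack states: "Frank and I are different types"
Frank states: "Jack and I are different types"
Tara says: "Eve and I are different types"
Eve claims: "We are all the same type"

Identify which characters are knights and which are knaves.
Jack is a knave.
Frank is a knave.
Tara is a knight.
Eve is a knave.

Verification:
- Jack (knave) says "Frank and I are different types" - this is FALSE (a lie) because Jack is a knave and Frank is a knave.
- Frank (knave) says "Jack and I are different types" - this is FALSE (a lie) because Frank is a knave and Jack is a knave.
- Tara (knight) says "Eve and I are different types" - this is TRUE because Tara is a knight and Eve is a knave.
- Eve (knave) says "We are all the same type" - this is FALSE (a lie) because Tara is a knight and Jack, Frank, and Eve are knaves.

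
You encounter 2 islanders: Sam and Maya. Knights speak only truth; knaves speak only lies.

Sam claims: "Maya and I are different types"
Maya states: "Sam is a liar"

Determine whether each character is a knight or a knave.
Sam is a knight.
Maya is a knave.

Verification:
- Sam (knight) says "Maya and I are different types" - this is TRUE because Sam is a knight and Maya is a knave.
- Maya (knave) says "Sam is a liar" - this is FALSE (a lie) because Sam is a knight.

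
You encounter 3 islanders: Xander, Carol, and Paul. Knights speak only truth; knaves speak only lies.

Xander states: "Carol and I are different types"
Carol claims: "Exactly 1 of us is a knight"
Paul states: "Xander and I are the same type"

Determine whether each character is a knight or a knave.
Xander is a knight.
Carol is a knave.
Paul is a knight.

Verification:
- Xander (knight) says "Carol and I are different types" - this is TRUE because Xander is a knight and Carol is a knave.
- Carol (knave) says "Exactly 1 of us is a knight" - this is FALSE (a lie) because there are 2 knights.
- Paul (knight) says "Xander and I are the same type" - this is TRUE because Paul is a knight and Xander is a knight.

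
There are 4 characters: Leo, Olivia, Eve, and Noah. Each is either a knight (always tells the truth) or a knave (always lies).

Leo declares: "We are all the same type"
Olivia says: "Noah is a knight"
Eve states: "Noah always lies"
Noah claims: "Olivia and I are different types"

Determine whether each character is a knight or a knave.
Leo is a knave.
Olivia is a knave.
Eve is a knight.
Noah is a knave.

Verification:
- Leo (knave) says "We are all the same type" - this is FALSE (a lie) because Eve is a knight and Leo, Olivia, and Noah are knaves.
- Olivia (knave) says "Noah is a knight" - this is FALSE (a lie) because Noah is a knave.
- Eve (knight) says "Noah always lies" - this is TRUE because Noah is a knave.
- Noah (knave) says "Olivia and I are different types" - this is FALSE (a lie) because Noah is a knave and Olivia is a knave.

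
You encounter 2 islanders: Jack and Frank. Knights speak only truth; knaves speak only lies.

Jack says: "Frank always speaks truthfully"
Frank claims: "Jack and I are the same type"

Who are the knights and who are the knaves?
Jack is a knight.
Frank is a knight.

Verification:
- Jack (knight) says "Frank always speaks truthfully" - this is TRUE because Frank is a knight.
- Frank (knight) says "Jack and I are the same type" - this is TRUE because Frank is a knight and Jack is a knight.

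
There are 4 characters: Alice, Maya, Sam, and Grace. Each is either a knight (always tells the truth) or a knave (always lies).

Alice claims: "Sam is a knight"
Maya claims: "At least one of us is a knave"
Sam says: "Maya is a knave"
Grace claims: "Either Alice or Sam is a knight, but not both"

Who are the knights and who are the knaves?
Alice is a knave.
Maya is a knight.
Sam is a knave.
Grace is a knave.

Verification:
- Alice (knave) says "Sam is a knight" - this is FALSE (a lie) because Sam is a knave.
- Maya (knight) says "At least one of us is a knave" - this is TRUE because Alice, Sam, and Grace are knaves.
- Sam (knave) says "Maya is a knave" - this is FALSE (a lie) because Maya is a knight.
- Grace (knave) says "Either Alice or Sam is a knight, but not both" - this is FALSE (a lie) because Alice is a knave and Sam is a knave.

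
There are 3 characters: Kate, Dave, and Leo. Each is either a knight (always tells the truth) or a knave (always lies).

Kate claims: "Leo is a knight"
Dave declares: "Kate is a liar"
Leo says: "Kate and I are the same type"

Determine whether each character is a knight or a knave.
Kate is a knight.
Dave is a knave.
Leo is a knight.

Verification:
- Kate (knight) says "Leo is a knight" - this is TRUE because Leo is a knight.
- Dave (knave) says "Kate is a liar" - this is FALSE (a lie) because Kate is a knight.
- Leo (knight) says "Kate and I are the same type" - this is TRUE because Leo is a knight and Kate is a knight.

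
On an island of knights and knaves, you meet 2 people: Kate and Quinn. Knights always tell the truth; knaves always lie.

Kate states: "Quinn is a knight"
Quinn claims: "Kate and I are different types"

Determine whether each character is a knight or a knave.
Kate is a knave.
Quinn is a knave.

Verification:
- Kate (knave) says "Quinn is a knight" - this is FALSE (a lie) because Quinn is a knave.
- Quinn (knave) says "Kate and I are different types" - this is FALSE (a lie) because Quinn is a knave and Kate is a knave.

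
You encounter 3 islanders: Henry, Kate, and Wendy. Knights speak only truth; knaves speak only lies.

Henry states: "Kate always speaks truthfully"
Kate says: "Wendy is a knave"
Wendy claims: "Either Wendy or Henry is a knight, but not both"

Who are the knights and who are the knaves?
Henry is a knave.
Kate is a knave.
Wendy is a knight.

Verification:
- Henry (knave) says "Kate always speaks truthfully" - this is FALSE (a lie) because Kate is a knave.
- Kate (knave) says "Wendy is a knave" - this is FALSE (a lie) because Wendy is a knight.
- Wendy (knight) says "Either Wendy or Henry is a knight, but not both" - this is TRUE because Wendy is a knight and Henry is a knave.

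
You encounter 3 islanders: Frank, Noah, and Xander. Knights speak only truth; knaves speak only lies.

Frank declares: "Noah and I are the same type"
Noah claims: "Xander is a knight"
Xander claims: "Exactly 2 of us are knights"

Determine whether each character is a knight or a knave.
Frank is a knave.
Noah is a knight.
Xander is a knight.

Verification:
- Frank (knave) says "Noah and I are the same type" - this is FALSE (a lie) because Frank is a knave and Noah is a knight.
- Noah (knight) says "Xander is a knight" - this is TRUE because Xander is a knight.
- Xander (knight) says "Exactly 2 of us are knights" - this is TRUE because there are 2 knights.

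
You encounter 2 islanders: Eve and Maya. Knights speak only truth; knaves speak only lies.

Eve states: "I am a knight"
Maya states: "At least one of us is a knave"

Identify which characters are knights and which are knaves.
Eve is a knave.
Maya is a knight.

Verification:
- Eve (knave) says "I am a knight" - this is FALSE (a lie) because Eve is a knave.
- Maya (knight) says "At least one of us is a knave" - this is TRUE because Eve is a knave.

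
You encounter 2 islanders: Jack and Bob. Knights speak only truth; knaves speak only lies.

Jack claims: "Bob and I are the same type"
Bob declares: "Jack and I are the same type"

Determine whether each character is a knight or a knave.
Jack is a knight.
Bob is a knight.

Verification:
- Jack (knight) says "Bob and I are the same type" - this is TRUE because Jack is a knight and Bob is a knight.
- Bob (knight) says "Jack and I are the same type" - this is TRUE because Bob is a knight and Jack is a knight.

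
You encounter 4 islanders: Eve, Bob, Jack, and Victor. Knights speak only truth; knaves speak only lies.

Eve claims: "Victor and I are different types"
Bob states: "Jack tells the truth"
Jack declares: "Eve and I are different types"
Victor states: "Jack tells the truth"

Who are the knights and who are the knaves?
Eve is a knave.
Bob is a knave.
Jack is a knave.
Victor is a knave.

Verification:
- Eve (knave) says "Victor and I are different types" - this is FALSE (a lie) because Eve is a knave and Victor is a knave.
- Bob (knave) says "Jack tells the truth" - this is FALSE (a lie) because Jack is a knave.
- Jack (knave) says "Eve and I are different types" - this is FALSE (a lie) because Jack is a knave and Eve is a knave.
- Victor (knave) says "Jack tells the truth" - this is FALSE (a lie) because Jack is a knave.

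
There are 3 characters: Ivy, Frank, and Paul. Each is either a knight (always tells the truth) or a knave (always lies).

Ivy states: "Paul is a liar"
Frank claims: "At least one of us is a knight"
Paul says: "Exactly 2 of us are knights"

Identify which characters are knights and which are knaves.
Ivy is a knave.
Frank is a knight.
Paul is a knight.

Verification:
- Ivy (knave) says "Paul is a liar" - this is FALSE (a lie) because Paul is a knight.
- Frank (knight) says "At least one of us is a knight" - this is TRUE because Frank and Paul are knights.
- Paul (knight) says "Exactly 2 of us are knights" - this is TRUE because there are 2 knights.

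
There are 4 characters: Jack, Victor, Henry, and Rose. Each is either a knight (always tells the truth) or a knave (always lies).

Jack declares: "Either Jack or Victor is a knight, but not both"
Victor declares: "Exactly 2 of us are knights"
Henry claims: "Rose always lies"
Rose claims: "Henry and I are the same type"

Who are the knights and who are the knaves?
Jack is a knave.
Victor is a knave.
Henry is a knight.
Rose is a knave.

Verification:
- Jack (knave) says "Either Jack or Victor is a knight, but not both" - this is FALSE (a lie) because Jack is a knave and Victor is a knave.
- Victor (knave) says "Exactly 2 of us are knights" - this is FALSE (a lie) because there are 1 knights.
- Henry (knight) says "Rose always lies" - this is TRUE because Rose is a knave.
- Rose (knave) says "Henry and I are the same type" - this is FALSE (a lie) because Rose is a knave and Henry is a knight.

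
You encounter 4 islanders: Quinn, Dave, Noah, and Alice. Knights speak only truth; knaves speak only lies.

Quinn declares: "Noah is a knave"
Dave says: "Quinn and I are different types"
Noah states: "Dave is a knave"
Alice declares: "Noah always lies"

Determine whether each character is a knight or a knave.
Quinn is a knave.
Dave is a knave.
Noah is a knight.
Alice is a knave.

Verification:
- Quinn (knave) says "Noah is a knave" - this is FALSE (a lie) because Noah is a knight.
- Dave (knave) says "Quinn and I are different types" - this is FALSE (a lie) because Dave is a knave and Quinn is a knave.
- Noah (knight) says "Dave is a knave" - this is TRUE because Dave is a knave.
- Alice (knave) says "Noah always lies" - this is FALSE (a lie) because Noah is a knight.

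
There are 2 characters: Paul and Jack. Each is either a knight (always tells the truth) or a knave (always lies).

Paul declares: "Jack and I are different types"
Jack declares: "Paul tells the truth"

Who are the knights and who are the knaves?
Paul is a knave.
Jack is a knave.

Verification:
- Paul (knave) says "Jack and I are different types" - this is FALSE (a lie) because Paul is a knave and Jack is a knave.
- Jack (knave) says "Paul tells the truth" - this is FALSE (a lie) because Paul is a knave.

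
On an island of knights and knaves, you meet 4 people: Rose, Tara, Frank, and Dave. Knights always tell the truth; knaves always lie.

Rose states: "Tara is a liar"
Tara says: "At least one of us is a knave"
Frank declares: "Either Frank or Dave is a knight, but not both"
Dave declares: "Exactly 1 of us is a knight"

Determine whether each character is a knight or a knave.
Rose is a knave.
Tara is a knight.
Frank is a knight.
Dave is a knave.

Verification:
- Rose (knave) says "Tara is a liar" - this is FALSE (a lie) because Tara is a knight.
- Tara (knight) says "At least one of us is a knave" - this is TRUE because Rose and Dave are knaves.
- Frank (knight) says "Either Frank or Dave is a knight, but not both" - this is TRUE because Frank is a knight and Dave is a knave.
- Dave (knave) says "Exactly 1 of us is a knight" - this is FALSE (a lie) because there are 2 knights.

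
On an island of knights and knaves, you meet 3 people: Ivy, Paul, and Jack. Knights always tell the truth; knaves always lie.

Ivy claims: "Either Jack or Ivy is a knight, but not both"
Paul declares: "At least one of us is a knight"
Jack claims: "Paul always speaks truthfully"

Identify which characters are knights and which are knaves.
Ivy is a knave.
Paul is a knave.
Jack is a knave.

Verification:
- Ivy (knave) says "Either Jack or Ivy is a knight, but not both" - this is FALSE (a lie) because Jack is a knave and Ivy is a knave.
- Paul (knave) says "At least one of us is a knight" - this is FALSE (a lie) because no one is a knight.
- Jack (knave) says "Paul always speaks truthfully" - this is FALSE (a lie) because Paul is a knave.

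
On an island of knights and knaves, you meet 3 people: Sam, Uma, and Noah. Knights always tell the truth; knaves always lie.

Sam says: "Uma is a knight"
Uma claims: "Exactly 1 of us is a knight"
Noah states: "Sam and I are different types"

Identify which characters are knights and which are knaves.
Sam is a knave.
Uma is a knave.
Noah is a knave.

Verification:
- Sam (knave) says "Uma is a knight" - this is FALSE (a lie) because Uma is a knave.
- Uma (knave) says "Exactly 1 of us is a knight" - this is FALSE (a lie) because there are 0 knights.
- Noah (knave) says "Sam and I are different types" - this is FALSE (a lie) because Noah is a knave and Sam is a knave.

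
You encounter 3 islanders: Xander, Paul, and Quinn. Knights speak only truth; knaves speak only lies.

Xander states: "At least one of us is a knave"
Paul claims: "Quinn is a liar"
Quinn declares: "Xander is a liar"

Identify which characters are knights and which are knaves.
Xander is a knight.
Paul is a knight.
Quinn is a knave.

Verification:
- Xander (knight) says "At least one of us is a knave" - this is TRUE because Quinn is a knave.
- Paul (knight) says "Quinn is a liar" - this is TRUE because Quinn is a knave.
- Quinn (knave) says "Xander is a liar" - this is FALSE (a lie) because Xander is a knight.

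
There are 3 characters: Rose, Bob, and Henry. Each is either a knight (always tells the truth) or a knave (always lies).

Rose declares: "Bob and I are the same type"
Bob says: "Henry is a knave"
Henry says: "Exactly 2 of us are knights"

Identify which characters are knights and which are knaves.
Rose is a knave.
Bob is a knight.
Henry is a knave.

Verification:
- Rose (knave) says "Bob and I are the same type" - this is FALSE (a lie) because Rose is a knave and Bob is a knight.
- Bob (knight) says "Henry is a knave" - this is TRUE because Henry is a knave.
- Henry (knave) says "Exactly 2 of us are knights" - this is FALSE (a lie) because there are 1 knights.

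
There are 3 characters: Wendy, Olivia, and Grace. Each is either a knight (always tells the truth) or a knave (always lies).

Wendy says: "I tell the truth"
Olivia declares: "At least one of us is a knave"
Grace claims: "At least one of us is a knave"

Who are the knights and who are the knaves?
Wendy is a knave.
Olivia is a knight.
Grace is a knight.

Verification:
- Wendy (knave) says "I tell the truth" - this is FALSE (a lie) because Wendy is a knave.
- Olivia (knight) says "At least one of us is a knave" - this is TRUE because Wendy is a knave.
- Grace (knight) says "At least one of us is a knave" - this is TRUE because Wendy is a knave.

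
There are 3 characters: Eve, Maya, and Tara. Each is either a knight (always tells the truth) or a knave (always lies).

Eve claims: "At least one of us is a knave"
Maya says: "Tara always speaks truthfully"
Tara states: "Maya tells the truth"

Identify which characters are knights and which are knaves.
Eve is a knight.
Maya is a knave.
Tara is a knave.

Verification:
- Eve (knight) says "At least one of us is a knave" - this is TRUE because Maya and Tara are knaves.
- Maya (knave) says "Tara always speaks truthfully" - this is FALSE (a lie) because Tara is a knave.
- Tara (knave) says "Maya tells the truth" - this is FALSE (a lie) because Maya is a knave.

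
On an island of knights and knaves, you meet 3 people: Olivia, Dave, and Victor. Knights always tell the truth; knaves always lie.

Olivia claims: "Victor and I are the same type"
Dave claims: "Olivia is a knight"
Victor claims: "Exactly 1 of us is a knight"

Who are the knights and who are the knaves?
Olivia is a knave.
Dave is a knave.
Victor is a knight.

Verification:
- Olivia (knave) says "Victor and I are the same type" - this is FALSE (a lie) because Olivia is a knave and Victor is a knight.
- Dave (knave) says "Olivia is a knight" - this is FALSE (a lie) because Olivia is a knave.
- Victor (knight) says "Exactly 1 of us is a knight" - this is TRUE because there are 1 knights.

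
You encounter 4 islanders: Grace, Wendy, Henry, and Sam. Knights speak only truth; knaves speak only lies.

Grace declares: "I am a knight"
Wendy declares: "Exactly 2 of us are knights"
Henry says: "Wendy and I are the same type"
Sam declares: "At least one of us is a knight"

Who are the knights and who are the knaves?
Grace is a knave.
Wendy is a knight.
Henry is a knave.
Sam is a knight.

Verification:
- Grace (knave) says "I am a knight" - this is FALSE (a lie) because Grace is a knave.
- Wendy (knight) says "Exactly 2 of us are knights" - this is TRUE because there are 2 knights.
- Henry (knave) says "Wendy and I are the same type" - this is FALSE (a lie) because Henry is a knave and Wendy is a knight.
- Sam (knight) says "At least one of us is a knight" - this is TRUE because Wendy and Sam are knights.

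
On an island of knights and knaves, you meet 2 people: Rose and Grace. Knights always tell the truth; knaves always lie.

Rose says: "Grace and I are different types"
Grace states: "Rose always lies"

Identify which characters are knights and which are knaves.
Rose is a knight.
Grace is a knave.

Verification:
- Rose (knight) says "Grace and I are different types" - this is TRUE because Rose is a knight and Grace is a knave.
- Grace (knave) says "Rose always lies" - this is FALSE (a lie) because Rose is a knight.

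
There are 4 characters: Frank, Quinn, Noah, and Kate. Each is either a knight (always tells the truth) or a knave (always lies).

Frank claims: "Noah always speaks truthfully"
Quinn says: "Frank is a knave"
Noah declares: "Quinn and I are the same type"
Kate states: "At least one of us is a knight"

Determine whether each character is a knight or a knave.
Frank is a knave.
Quinn is a knight.
Noah is a knave.
Kate is a knight.

Verification:
- Frank (knave) says "Noah always speaks truthfully" - this is FALSE (a lie) because Noah is a knave.
- Quinn (knight) says "Frank is a knave" - this is TRUE because Frank is a knave.
- Noah (knave) says "Quinn and I are the same type" - this is FALSE (a lie) because Noah is a knave and Quinn is a knight.
- Kate (knight) says "At least one of us is a knight" - this is TRUE because Quinn and Kate are knights.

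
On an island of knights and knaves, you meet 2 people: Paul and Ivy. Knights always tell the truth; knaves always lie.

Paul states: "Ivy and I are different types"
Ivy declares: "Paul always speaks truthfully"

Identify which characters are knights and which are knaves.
Paul is a knave.
Ivy is a knave.

Verification:
- Paul (knave) says "Ivy and I are different types" - this is FALSE (a lie) because Paul is a knave and Ivy is a knave.
- Ivy (knave) says "Paul always speaks truthfully" - this is FALSE (a lie) because Paul is a knave.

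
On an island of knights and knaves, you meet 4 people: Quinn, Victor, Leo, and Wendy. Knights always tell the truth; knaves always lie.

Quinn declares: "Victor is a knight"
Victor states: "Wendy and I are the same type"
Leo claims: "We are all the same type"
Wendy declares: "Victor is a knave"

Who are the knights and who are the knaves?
Quinn is a knave.
Victor is a knave.
Leo is a knave.
Wendy is a knight.

Verification:
- Quinn (knave) says "Victor is a knight" - this is FALSE (a lie) because Victor is a knave.
- Victor (knave) says "Wendy and I are the same type" - this is FALSE (a lie) because Victor is a knave and Wendy is a knight.
- Leo (knave) says "We are all the same type" - this is FALSE (a lie) because Wendy is a knight and Quinn, Victor, and Leo are knaves.
- Wendy (knight) says "Victor is a knave" - this is TRUE because Victor is a knave.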